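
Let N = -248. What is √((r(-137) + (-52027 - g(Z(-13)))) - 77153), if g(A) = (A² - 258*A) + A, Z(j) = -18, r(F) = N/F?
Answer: I*√2517451994/137 ≈ 366.24*I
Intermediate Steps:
r(F) = -248/F
g(A) = A² - 257*A
√((r(-137) + (-52027 - g(Z(-13)))) - 77153) = √((-248/(-137) + (-52027 - (-18)*(-257 - 18))) - 77153) = √((-248*(-1/137) + (-52027 - (-18)*(-275))) - 77153) = √((248/137 + (-52027 - 1*4950)) - 77153) = √((248/137 + (-52027 - 4950)) - 77153) = √((248/137 - 56977) - 77153) = √(-7805601/137 - 77153) = √(-18375562/137) = I*√2517451994/137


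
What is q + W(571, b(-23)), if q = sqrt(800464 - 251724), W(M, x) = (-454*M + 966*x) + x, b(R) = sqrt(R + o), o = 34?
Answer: -259234 + 2*sqrt(137185) + 967*sqrt(11) ≈ -2.5529e+5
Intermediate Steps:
b(R) = sqrt(34 + R) (b(R) = sqrt(R + 34) = sqrt(34 + R))
W(M, x) = -454*M + 967*x
q = 2*sqrt(137185) (q = sqrt(548740) = 2*sqrt(137185) ≈ 740.77)
q + W(571, b(-23)) = 2*sqrt(137185) + (-454*571 + 967*sqrt(34 - 23)) = 2*sqrt(137185) + (-259234 + 967*sqrt(11)) = -259234 + 2*sqrt(137185) + 967*sqrt(11)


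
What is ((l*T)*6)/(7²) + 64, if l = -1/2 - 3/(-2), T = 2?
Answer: 3148/49 ≈ 64.245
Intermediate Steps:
l = 1 (l = -1*½ - 3*(-½) = -½ + 3/2 = 1)
((l*T)*6)/(7²) + 64 = ((1*2)*6)/(7²) + 64 = (2*6)/49 + 64 = 12*(1/49) + 64 = 12/49 + 64 = 3148/49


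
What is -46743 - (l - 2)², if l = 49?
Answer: -48952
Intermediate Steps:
-46743 - (l - 2)² = -46743 - (49 - 2)² = -46743 - 1*47² = -46743 - 1*2209 = -46743 - 2209 = -48952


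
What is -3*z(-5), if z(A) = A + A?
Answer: 30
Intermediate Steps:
z(A) = 2*A
-3*z(-5) = -6*(-5) = -3*(-10) = 30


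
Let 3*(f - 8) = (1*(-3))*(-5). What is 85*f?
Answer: 1105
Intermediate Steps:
f = 13 (f = 8 + ((1*(-3))*(-5))/3 = 8 + (-3*(-5))/3 = 8 + (1/3)*15 = 8 + 5 = 13)
85*f = 85*13 = 1105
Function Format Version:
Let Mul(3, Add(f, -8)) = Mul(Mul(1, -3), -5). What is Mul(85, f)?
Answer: 1105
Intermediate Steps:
f = 13 (f = Add(8, Mul(Rational(1, 3), Mul(Mul(1, -3), -5))) = Add(8, Mul(Rational(1, 3), Mul(-3, -5))) = Add(8, Mul(Rational(1, 3), 15)) = Add(8, 5) = 13)
Mul(85, f) = Mul(85, 13) = 1105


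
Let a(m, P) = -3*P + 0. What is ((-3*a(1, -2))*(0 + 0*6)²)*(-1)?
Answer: 0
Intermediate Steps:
a(m, P) = -3*P
((-3*a(1, -2))*(0 + 0*6)²)*(-1) = ((-(-9)*(-2))*(0 + 0*6)²)*(-1) = ((-3*6)*(0 + 0)²)*(-1) = -18*0²*(-1) = -18*0*(-1) = 0*(-1) = 0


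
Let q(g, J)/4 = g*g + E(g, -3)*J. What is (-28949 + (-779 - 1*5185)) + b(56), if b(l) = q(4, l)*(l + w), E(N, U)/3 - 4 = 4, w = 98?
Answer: 802847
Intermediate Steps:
E(N, U) = 24 (E(N, U) = 12 + 3*4 = 12 + 12 = 24)
q(g, J) = 4*g² + 96*J (q(g, J) = 4*(g*g + 24*J) = 4*(g² + 24*J) = 4*g² + 96*J)
b(l) = (64 + 96*l)*(98 + l) (b(l) = (4*4² + 96*l)*(l + 98) = (4*16 + 96*l)*(98 + l) = (64 + 96*l)*(98 + l))
(-28949 + (-779 - 1*5185)) + b(56) = (-28949 + (-779 - 1*5185)) + 32*(2 + 3*56)*(98 + 56) = (-28949 + (-779 - 5185)) + 32*(2 + 168)*154 = (-28949 - 5964) + 32*170*154 = -34913 + 837760 = 802847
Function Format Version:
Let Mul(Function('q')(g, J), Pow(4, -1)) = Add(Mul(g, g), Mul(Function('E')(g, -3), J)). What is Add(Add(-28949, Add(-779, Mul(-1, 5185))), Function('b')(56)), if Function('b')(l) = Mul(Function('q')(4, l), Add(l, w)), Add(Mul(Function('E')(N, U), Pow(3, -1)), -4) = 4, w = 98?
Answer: 802847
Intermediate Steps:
Function('E')(N, U) = 24 (Function('E')(N, U) = Add(12, Mul(3, 4)) = Add(12, 12) = 24)
Function('q')(g, J) = Add(Mul(4, Pow(g, 2)), Mul(96, J)) (Function('q')(g, J) = Mul(4, Add(Mul(g, g), Mul(24, J))) = Mul(4, Add(Pow(g, 2), Mul(24, J))) = Add(Mul(4, Pow(g, 2)), Mul(96, J)))
Function('b')(l) = Mul(Add(64, Mul(96, l)), Add(98, l)) (Function('b')(l) = Mul(Add(Mul(4, Pow(4, 2)), Mul(96, l)), Add(l, 98)) = Mul(Add(Mul(4, 16), Mul(96, l)), Add(98, l)) = Mul(Add(64, Mul(96, l)), Add(98, l)))
Add(Add(-28949, Add(-779, Mul(-1, 5185))), Function('b')(56)) = Add(Add(-28949, Add(-779, Mul(-1, 5185))), Mul(32, Add(2, Mul(3, 56)), Add(98, 56))) = Add(Add(-28949, Add(-779, -5185)), Mul(32, Add(2, 168), 154)) = Add(Add(-28949, -5964), Mul(32, 170, 154)) = Add(-34913, 837760) = 802847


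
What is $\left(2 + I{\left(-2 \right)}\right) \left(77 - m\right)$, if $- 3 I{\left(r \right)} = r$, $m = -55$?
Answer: $352$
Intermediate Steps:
$I{\left(r \right)} = - \frac{r}{3}$
$\left(2 + I{\left(-2 \right)}\right) \left(77 - m\right) = \left(2 - - \frac{2}{3}\right) \left(77 - -55\right) = \left(2 + \frac{2}{3}\right) \left(77 + 55\right) = \frac{8}{3} \cdot 132 = 352$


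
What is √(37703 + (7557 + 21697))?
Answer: √66957 ≈ 258.76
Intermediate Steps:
√(37703 + (7557 + 21697)) = √(37703 + 29254) = √66957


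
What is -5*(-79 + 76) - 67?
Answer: -52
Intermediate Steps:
-5*(-79 + 76) - 67 = -5*(-3) - 67 = 15 - 67 = -52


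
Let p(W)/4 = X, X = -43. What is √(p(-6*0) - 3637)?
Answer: I*√3809 ≈ 61.717*I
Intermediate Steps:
p(W) = -172 (p(W) = 4*(-43) = -172)
√(p(-6*0) - 3637) = √(-172 - 3637) = √(-3809) = I*√3809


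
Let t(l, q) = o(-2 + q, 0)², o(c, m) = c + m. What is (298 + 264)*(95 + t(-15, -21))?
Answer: 350688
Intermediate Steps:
t(l, q) = (-2 + q)² (t(l, q) = ((-2 + q) + 0)² = (-2 + q)²)
(298 + 264)*(95 + t(-15, -21)) = (298 + 264)*(95 + (-2 - 21)²) = 562*(95 + (-23)²) = 562*(95 + 529) = 562*624 = 350688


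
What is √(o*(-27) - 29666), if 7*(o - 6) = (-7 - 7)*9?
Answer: I*√29342 ≈ 171.3*I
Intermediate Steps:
o = -12 (o = 6 + ((-7 - 7)*9)/7 = 6 + (-14*9)/7 = 6 + (⅐)*(-126) = 6 - 18 = -12)
√(o*(-27) - 29666) = √(-12*(-27) - 29666) = √(324 - 29666) = √(-29342) = I*√29342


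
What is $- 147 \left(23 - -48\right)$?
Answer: $-10437$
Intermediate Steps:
$- 147 \left(23 - -48\right) = - 147 \left(23 + 48\right) = \left(-147\right) 71 = -10437$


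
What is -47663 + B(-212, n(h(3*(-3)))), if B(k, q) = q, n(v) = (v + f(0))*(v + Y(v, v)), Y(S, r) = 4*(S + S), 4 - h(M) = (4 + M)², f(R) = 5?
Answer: -44639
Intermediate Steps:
h(M) = 4 - (4 + M)²
Y(S, r) = 8*S (Y(S, r) = 4*(2*S) = 8*S)
n(v) = 9*v*(5 + v) (n(v) = (v + 5)*(v + 8*v) = (5 + v)*(9*v) = 9*v*(5 + v))
-47663 + B(-212, n(h(3*(-3)))) = -47663 + 9*(4 - (4 + 3*(-3))²)*(5 + (4 - (4 + 3*(-3))²)) = -47663 + 9*(4 - (4 - 9)²)*(5 + (4 - (4 - 9)²)) = -47663 + 9*(4 - 1*(-5)²)*(5 + (4 - 1*(-5)²)) = -47663 + 9*(4 - 1*25)*(5 + (4 - 1*25)) = -47663 + 9*(4 - 25)*(5 + (4 - 25)) = -47663 + 9*(-21)*(5 - 21) = -47663 + 9*(-21)*(-16) = -47663 + 3024 = -44639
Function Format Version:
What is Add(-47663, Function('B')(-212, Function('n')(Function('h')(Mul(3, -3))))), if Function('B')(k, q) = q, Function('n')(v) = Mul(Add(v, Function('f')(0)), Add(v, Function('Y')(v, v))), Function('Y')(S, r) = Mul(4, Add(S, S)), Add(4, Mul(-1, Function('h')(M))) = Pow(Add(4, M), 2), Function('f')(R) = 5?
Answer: -44639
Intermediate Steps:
Function('h')(M) = Add(4, Mul(-1, Pow(Add(4, M), 2)))
Function('Y')(S, r) = Mul(8, S) (Function('Y')(S, r) = Mul(4, Mul(2, S)) = Mul(8, S))
Function('n')(v) = Mul(9, v, Add(5, v)) (Function('n')(v) = Mul(Add(v, 5), Add(v, Mul(8, v))) = Mul(Add(5, v), Mul(9, v)) = Mul(9, v, Add(5, v)))
Add(-47663, Function('B')(-212, Function('n')(Function('h')(Mul(3, -3))))) = Add(-47663, Mul(9, Add(4, Mul(-1, Pow(Add(4, Mul(3, -3)), 2))), Add(5, Add(4, Mul(-1, Pow(Add(4, Mul(3, -3)), 2)))))) = Add(-47663, Mul(9, Add(4, Mul(-1, Pow(Add(4, -9), 2))), Add(5, Add(4, Mul(-1, Pow(Add(4, -9), 2)))))) = Add(-47663, Mul(9, Add(4, Mul(-1, Pow(-5, 2))), Add(5, Add(4, Mul(-1, Pow(-5, 2)))))) = Add(-47663, Mul(9, Add(4, Mul(-1, 25)), Add(5, Add(4, Mul(-1, 25))))) = Add(-47663, Mul(9, Add(4, -25), Add(5, Add(4, -25)))) = Add(-47663, Mul(9, -21, Add(5, -21))) = Add(-47663, Mul(9, -21, -16)) = Add(-47663, 3024) = -44639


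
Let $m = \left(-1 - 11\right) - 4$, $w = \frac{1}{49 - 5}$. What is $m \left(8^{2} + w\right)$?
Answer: $- \frac{11268}{11} \approx -1024.4$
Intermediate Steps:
$w = \frac{1}{44} \approx 0.022727$
$m = -16$ ($m = \left(-1 - 11\right) - 4 = -12 - 4 = -16$)
$m \left(8^{2} + w\right) = - 16 \left(8^{2} + \frac{1}{44}\right) = - 16 \left(64 + \frac{1}{44}\right) = \left(-16\right) \frac{2817}{44} = - \frac{11268}{11}$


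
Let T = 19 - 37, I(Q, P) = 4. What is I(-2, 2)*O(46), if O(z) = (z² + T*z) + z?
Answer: 5336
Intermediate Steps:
T = -18
O(z) = z² - 17*z (O(z) = (z² - 18*z) + z = z² - 17*z)
I(-2, 2)*O(46) = 4*(46*(-17 + 46)) = 4*(46*29) = 4*1334 = 5336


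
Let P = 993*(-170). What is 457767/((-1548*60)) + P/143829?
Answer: -1006410403/164923920 ≈ -6.1023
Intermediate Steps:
P = -168810
457767/((-1548*60)) + P/143829 = 457767/((-1548*60)) - 168810/143829 = 457767/(-92880) - 168810*1/143829 = 457767*(-1/92880) - 56270/47943 = -50863/10320 - 56270/47943 = -1006410403/164923920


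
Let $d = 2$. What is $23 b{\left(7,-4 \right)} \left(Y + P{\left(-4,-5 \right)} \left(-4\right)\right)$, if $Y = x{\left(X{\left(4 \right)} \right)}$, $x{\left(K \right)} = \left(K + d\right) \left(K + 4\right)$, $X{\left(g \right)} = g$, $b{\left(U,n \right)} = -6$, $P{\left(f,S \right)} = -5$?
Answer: $-9384$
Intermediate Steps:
$x{\left(K \right)} = \left(2 + K\right) \left(4 + K\right)$ ($x{\left(K \right)} = \left(K + 2\right) \left(K + 4\right) = \left(2 + K\right) \left(4 + K\right)$)
$Y = 48$ ($Y = 8 + 4^{2} + 6 \cdot 4 = 8 + 16 + 24 = 48$)
$23 b{\left(7,-4 \right)} \left(Y + P{\left(-4,-5 \right)} \left(-4\right)\right) = 23 \left(-6\right) \left(48 - -20\right) = - 138 \left(48 + 20\right) = \left(-138\right) 68 = -9384$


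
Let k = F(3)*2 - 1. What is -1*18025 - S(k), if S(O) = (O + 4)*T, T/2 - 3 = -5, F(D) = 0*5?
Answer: -18013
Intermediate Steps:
F(D) = 0
T = -4 (T = 6 + 2*(-5) = 6 - 10 = -4)
k = -1 (k = 0*2 - 1 = 0 - 1 = -1)
S(O) = -16 - 4*O (S(O) = (O + 4)*(-4) = (4 + O)*(-4) = -16 - 4*O)
-1*18025 - S(k) = -1*18025 - (-16 - 4*(-1)) = -18025 - (-16 + 4) = -18025 - 1*(-12) = -18025 + 12 = -18013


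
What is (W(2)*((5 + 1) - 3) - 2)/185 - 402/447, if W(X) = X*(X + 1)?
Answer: -22406/27565 ≈ -0.81284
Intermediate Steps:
W(X) = X*(1 + X)
(W(2)*((5 + 1) - 3) - 2)/185 - 402/447 = ((2*(1 + 2))*((5 + 1) - 3) - 2)/185 - 402/447 = ((2*3)*(6 - 3) - 2)*(1/185) - 402*1/447 = (6*3 - 2)*(1/185) - 134/149 = (18 - 2)*(1/185) - 134/149 = 16*(1/185) - 134/149 = 16/185 - 134/149 = -22406/27565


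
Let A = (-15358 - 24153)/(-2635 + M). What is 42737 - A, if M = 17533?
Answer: 636735337/14898 ≈ 42740.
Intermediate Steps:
A = -39511/14898 (A = (-15358 - 24153)/(-2635 + 17533) = -39511/14898 ≈ -2.6521)
42737 - A = 42737 - 1*(-39511/14898) = 42737 + 39511/14898 = 636735337/14898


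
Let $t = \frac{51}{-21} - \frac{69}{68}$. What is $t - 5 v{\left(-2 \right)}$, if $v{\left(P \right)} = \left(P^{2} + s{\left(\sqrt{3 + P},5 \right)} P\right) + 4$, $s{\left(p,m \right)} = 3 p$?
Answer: $- \frac{6399}{476} \approx -13.443$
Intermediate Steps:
$v{\left(P \right)} = 4 + P^{2} + 3 P \sqrt{3 + P}$ ($v{\left(P \right)} = \left(P^{2} + 3 \sqrt{3 + P} P\right) + 4 = \left(P^{2} + 3 P \sqrt{3 + P}\right) + 4 = 4 + P^{2} + 3 P \sqrt{3 + P}$)
$t = - \frac{1639}{476}$ ($t = 51 \left(- \frac{1}{21}\right) - \frac{69}{68} = - \frac{17}{7} - \frac{69}{68} = - \frac{1639}{476} \approx -3.4433$)
$t - 5 v{\left(-2 \right)} = - \frac{1639}{476} - 5 \left(4 + \left(-2\right)^{2} + 3 \left(-2\right) \sqrt{3 - 2}\right) = - \frac{1639}{476} - 5 \left(4 + 4 + 3 \left(-2\right) \sqrt{1}\right) = - \frac{1639}{476} - 5 \left(4 + 4 + 3 \left(-2\right) 1\right) = - \frac{1639}{476} - 5 \left(4 + 4 - 6\right) = - \frac{1639}{476} - 10 = - \frac{6399}{476}$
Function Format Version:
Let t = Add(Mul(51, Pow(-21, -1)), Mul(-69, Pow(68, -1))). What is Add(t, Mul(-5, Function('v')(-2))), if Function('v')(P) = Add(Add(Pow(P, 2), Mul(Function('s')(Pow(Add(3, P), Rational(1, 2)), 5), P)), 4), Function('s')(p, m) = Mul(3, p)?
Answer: Rational(-6399, 476) ≈ -13.443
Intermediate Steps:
Function('v')(P) = Add(4, Pow(P, 2), Mul(3, P, Pow(Add(3, P), Rational(1, 2)))) (Function('v')(P) = Add(Add(Pow(P, 2), Mul(Mul(3, Pow(Add(3, P), Rational(1, 2))), P)), 4) = Add(Add(Pow(P, 2), Mul(3, P, Pow(Add(3, P), Rational(1, 2)))), 4) = Add(4, Pow(P, 2), Mul(3, P, Pow(Add(3, P), Rational(1, 2)))))
t = Rational(-1639, 476) (t = Add(Mul(51, Rational(-1, 21)), Mul(-69, Rational(1, 68))) = Add(Rational(-17, 7), Rational(-69, 68)) = Rational(-1639, 476) ≈ -3.4433)
Add(t, Mul(-5, Function('v')(-2))) = Add(Rational(-1639, 476), Mul(-5, Add(4, Pow(-2, 2), Mul(3, -2, Pow(Add(3, -2), Rational(1, 2)))))) = Add(Rational(-1639, 476), Mul(-5, Add(4, 4, Mul(3, -2, Pow(1, Rational(1, 2)))))) = Add(Rational(-1639, 476), Mul(-5, Add(4, 4, Mul(3, -2, 1)))) = Add(Rational(-1639, 476), Mul(-5, Add(4, 4, -6))) = Add(Rational(-1639, 476), Mul(-5, 2)) = Add(Rational(-1639, 476), -10) = Rational(-6399, 476)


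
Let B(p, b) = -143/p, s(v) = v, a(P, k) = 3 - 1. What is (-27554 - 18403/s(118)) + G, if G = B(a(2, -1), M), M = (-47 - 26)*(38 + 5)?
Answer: -1639106/59 ≈ -27781.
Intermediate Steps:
a(P, k) = 2
M = -3139 (M = -73*43 = -3139)
G = -143/2 ≈ -71.500
(-27554 - 18403/s(118)) + G = (-27554 - 18403/118) - 143/2 = -3269775/118 - 143/2 = -1639106/59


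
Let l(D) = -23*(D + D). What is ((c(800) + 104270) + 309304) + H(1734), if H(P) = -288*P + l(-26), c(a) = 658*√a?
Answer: -84622 + 13160*√2 ≈ -66011.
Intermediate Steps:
l(D) = -46*D
H(P) = 1196 - 288*P (H(P) = -288*P - 46*(-26) = -288*P + 1196 = 1196 - 288*P)
((c(800) + 104270) + 309304) + H(1734) = ((658*√800 + 104270) + 309304) + (1196 - 288*1734) = ((658*(20*√2) + 104270) + 309304) + (1196 - 499392) = ((13160*√2 + 104270) + 309304) - 498196 = ((104270 + 13160*√2) + 309304) - 498196 = (413574 + 13160*√2) - 498196 = -84622 + 13160*√2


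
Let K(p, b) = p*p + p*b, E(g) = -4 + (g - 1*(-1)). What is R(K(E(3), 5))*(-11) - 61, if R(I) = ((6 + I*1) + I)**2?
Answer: -457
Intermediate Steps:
E(g) = -3 + g (E(g) = -4 + (g + 1) = -4 + (1 + g) = -3 + g)
K(p, b) = p**2 + b*p
R(I) = (6 + 2*I)**2 (R(I) = ((6 + I) + I)**2 = (6 + 2*I)**2)
R(K(E(3), 5))*(-11) - 61 = (4*(3 + (-3 + 3)*(5 + (-3 + 3)))**2)*(-11) - 61 = (4*(3 + 0*(5 + 0))**2)*(-11) - 61 = (4*(3 + 0*5)**2)*(-11) - 61 = (4*(3 + 0)**2)*(-11) - 61 = (4*3**2)*(-11) - 61 = (4*9)*(-11) - 61 = 36*(-11) - 61 = -396 - 61 = -457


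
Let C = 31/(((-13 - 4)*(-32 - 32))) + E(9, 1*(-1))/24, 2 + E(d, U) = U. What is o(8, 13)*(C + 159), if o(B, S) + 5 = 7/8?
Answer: -5705271/8704 ≈ -655.48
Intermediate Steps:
o(B, S) = -33/8 (o(B, S) = -5 + 7/8 = -33/8)
E(d, U) = -2 + U
C = -105/1088 (C = 31/(((-13 - 4)*(-32 - 32))) + (-2 + 1*(-1))/24 = 31/((-17*(-64))) + (-2 - 1)*(1/24) = 31/1088 - 3*1/24 = 31*(1/1088) - 1/8 = 31/1088 - 1/8 = -105/1088 ≈ -0.096507)
o(8, 13)*(C + 159) = -33*(-105/1088 + 159)/8 = -33/8*172887/1088 = -5705271/8704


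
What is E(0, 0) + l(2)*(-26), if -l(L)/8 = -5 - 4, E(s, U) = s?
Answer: -1872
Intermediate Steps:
l(L) = 72 (l(L) = -8*(-5 - 4) = -8*(-9) = 72)
E(0, 0) + l(2)*(-26) = 0 + 72*(-26) = 0 - 1872 = -1872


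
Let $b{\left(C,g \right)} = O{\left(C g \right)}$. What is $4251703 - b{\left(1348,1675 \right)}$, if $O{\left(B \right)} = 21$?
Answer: $4251682$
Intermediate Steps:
$b{\left(C,g \right)} = 21$
$4251703 - b{\left(1348,1675 \right)} = 4251703 - 21 = 4251682$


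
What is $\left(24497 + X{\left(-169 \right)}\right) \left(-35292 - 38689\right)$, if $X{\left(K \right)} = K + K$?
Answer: $-1787306979$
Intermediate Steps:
$X{\left(K \right)} = 2 K$
$\left(24497 + X{\left(-169 \right)}\right) \left(-35292 - 38689\right) = \left(24497 + 2 \left(-169\right)\right) \left(-35292 - 38689\right) = \left(24497 - 338\right) \left(-73981\right) = 24159 \left(-73981\right) = -1787306979$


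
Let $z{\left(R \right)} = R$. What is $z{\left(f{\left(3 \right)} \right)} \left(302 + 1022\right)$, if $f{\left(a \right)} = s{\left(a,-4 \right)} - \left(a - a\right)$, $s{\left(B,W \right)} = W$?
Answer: $-5296$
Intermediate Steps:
$f{\left(a \right)} = -4$ ($f{\left(a \right)} = -4 - \left(a - a\right) = -4 - 0 = -4 + 0 = -4$)
$z{\left(f{\left(3 \right)} \right)} \left(302 + 1022\right) = - 4 \left(302 + 1022\right) = \left(-4\right) 1324 = -5296$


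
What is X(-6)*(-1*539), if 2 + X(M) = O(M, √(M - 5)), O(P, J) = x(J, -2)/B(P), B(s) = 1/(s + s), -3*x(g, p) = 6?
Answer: -11858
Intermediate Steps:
x(g, p) = -2 (x(g, p) = -⅓*6 = -2)
B(s) = 1/(2*s)
O(P, J) = -4*P (O(P, J) = -2*2*P = -4*P)
X(M) = -2 - 4*M
X(-6)*(-1*539) = (-2 - 4*(-6))*(-1*539) = (-2 + 24)*(-539) = 22*(-539) = -11858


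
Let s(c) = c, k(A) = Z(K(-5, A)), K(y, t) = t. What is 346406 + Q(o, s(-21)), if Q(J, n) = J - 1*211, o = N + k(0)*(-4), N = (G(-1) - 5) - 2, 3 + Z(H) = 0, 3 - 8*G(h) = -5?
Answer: 346201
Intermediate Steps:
G(h) = 1 (G(h) = 3/8 - 1/8*(-5) = 3/8 + 5/8 = 1)
Z(H) = -3 (Z(H) = -3 + 0 = -3)
k(A) = -3
N = -6 (N = (1 - 5) - 2 = -4 - 2 = -6)
o = 6 (o = -6 - 3*(-4) = -6 + 12 = 6)
Q(J, n) = -211 + J (Q(J, n) = J - 211 = -211 + J)
346406 + Q(o, s(-21)) = 346406 + (-211 + 6) = 346406 - 205 = 346201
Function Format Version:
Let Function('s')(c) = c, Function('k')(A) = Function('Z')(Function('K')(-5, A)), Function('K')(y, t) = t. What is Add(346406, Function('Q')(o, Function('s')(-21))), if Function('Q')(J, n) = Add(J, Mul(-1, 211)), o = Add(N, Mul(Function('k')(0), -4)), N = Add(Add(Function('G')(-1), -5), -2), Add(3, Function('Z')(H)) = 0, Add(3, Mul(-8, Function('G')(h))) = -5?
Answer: 346201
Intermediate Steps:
Function('G')(h) = 1 (Function('G')(h) = Add(Rational(3, 8), Mul(Rational(-1, 8), -5)) = Add(Rational(3, 8), Rational(5, 8)) = 1)
Function('Z')(H) = -3 (Function('Z')(H) = Add(-3, 0) = -3)
Function('k')(A) = -3
N = -6 (N = Add(Add(1, -5), -2) = Add(-4, -2) = -6)
o = 6 (o = Add(-6, Mul(-3, -4)) = Add(-6, 12) = 6)
Function('Q')(J, n) = Add(-211, J) (Function('Q')(J, n) = Add(J, -211) = Add(-211, J))
Add(346406, Function('Q')(o, Function('s')(-21))) = Add(346406, Add(-211, 6)) = Add(346406, -205) = 346201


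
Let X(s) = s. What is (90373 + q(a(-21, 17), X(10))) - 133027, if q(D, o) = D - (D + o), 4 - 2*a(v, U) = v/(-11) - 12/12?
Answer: -42664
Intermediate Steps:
a(v, U) = 5/2 + v/22 (a(v, U) = 2 - (v/(-11) - 12/12)/2 = 2 - (v*(-1/11) - 12*1/12)/2 = 2 - (-v/11 - 1)/2 = 2 - (-1 - v/11)/2 = 2 + (½ + v/22) = 5/2 + v/22)
q(D, o) = -o (q(D, o) = D + (-D - o) = -o)
(90373 + q(a(-21, 17), X(10))) - 133027 = (90373 - 1*10) - 133027 = (90373 - 10) - 133027 = 90363 - 133027 = -42664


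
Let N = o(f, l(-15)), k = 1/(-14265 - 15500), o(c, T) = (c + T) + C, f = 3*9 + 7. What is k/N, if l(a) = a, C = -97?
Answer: 1/2321670 ≈ 4.3072e-7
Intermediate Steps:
f = 34 (f = 27 + 7 = 34)
o(c, T) = -97 + T + c (o(c, T) = (c + T) - 97 = (T + c) - 97 = -97 + T + c)
k = -1/29765 (k = 1/(-29765) = -1/29765 ≈ -3.3597e-5)
N = -78 (N = -97 - 15 + 34 = -78)
k/N = -1/29765/(-78) = -1/29765*(-1/78) = 1/2321670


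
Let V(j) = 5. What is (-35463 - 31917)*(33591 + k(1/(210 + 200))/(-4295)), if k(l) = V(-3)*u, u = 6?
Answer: -1944227192940/859 ≈ -2.2634e+9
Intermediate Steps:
k(l) = 30 (k(l) = 5*6 = 30)
(-35463 - 31917)*(33591 + k(1/(210 + 200))/(-4295)) = (-35463 - 31917)*(33591 + 30/(-4295)) = -67380*(33591 + 30*(-1/4295)) = -67380*(33591 - 6/859) = -67380*28854663/859 = -1944227192940/859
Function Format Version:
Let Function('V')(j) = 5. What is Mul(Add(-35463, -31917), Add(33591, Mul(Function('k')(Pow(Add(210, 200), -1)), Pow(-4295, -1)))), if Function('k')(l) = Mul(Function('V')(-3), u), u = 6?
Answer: Rational(-1944227192940, 859) ≈ -2.2634e+9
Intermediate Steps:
Function('k')(l) = 30 (Function('k')(l) = Mul(5, 6) = 30)
Mul(Add(-35463, -31917), Add(33591, Mul(Function('k')(Pow(Add(210, 200), -1)), Pow(-4295, -1)))) = Mul(Add(-35463, -31917), Add(33591, Mul(30, Pow(-4295, -1)))) = Mul(-67380, Add(33591, Mul(30, Rational(-1, 4295)))) = Mul(-67380, Add(33591, Rational(-6, 859))) = Mul(-67380, Rational(28854663, 859)) = Rational(-1944227192940, 859)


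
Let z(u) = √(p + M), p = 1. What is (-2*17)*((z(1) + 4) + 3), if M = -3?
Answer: -238 - 34*I*√2 ≈ -238.0 - 48.083*I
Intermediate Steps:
z(u) = I*√2 (z(u) = √(1 - 3) = √(-2) = I*√2)
(-2*17)*((z(1) + 4) + 3) = (-2*17)*((I*√2 + 4) + 3) = -34*((4 + I*√2) + 3) = -34*(7 + I*√2) = -238 - 34*I*√2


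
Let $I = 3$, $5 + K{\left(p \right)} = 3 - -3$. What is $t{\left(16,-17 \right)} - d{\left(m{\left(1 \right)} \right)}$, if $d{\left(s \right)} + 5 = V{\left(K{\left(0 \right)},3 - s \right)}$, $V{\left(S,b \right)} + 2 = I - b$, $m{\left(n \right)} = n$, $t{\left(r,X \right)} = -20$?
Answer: $-14$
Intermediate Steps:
$K{\left(p \right)} = 1$ ($K{\left(p \right)} = -5 + \left(3 - -3\right) = -5 + \left(3 + 3\right) = -5 + 6 = 1$)
$V{\left(S,b \right)} = 1 - b$ ($V{\left(S,b \right)} = -2 - \left(-3 + b\right) = 1 - b$)
$d{\left(s \right)} = -7 + s$ ($d{\left(s \right)} = -5 - \left(2 - s\right) = -5 + \left(1 + \left(-3 + s\right)\right) = -5 + \left(-2 + s\right) = -7 + s$)
$t{\left(16,-17 \right)} - d{\left(m{\left(1 \right)} \right)} = -20 - \left(-7 + 1\right) = -20 - -6 = -20 + 6 = -14$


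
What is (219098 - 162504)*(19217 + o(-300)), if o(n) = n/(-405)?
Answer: 29365438126/27 ≈ 1.0876e+9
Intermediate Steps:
o(n) = -n/405 (o(n) = n*(-1/405) = -n/405)
(219098 - 162504)*(19217 + o(-300)) = (219098 - 162504)*(19217 - 1/405*(-300)) = 56594*(19217 + 20/27) = 56594*(518879/27) = 29365438126/27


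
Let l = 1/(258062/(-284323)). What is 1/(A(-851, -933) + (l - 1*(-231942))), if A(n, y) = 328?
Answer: 258062/59939776417 ≈ 4.3054e-6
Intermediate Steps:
l = -284323/258062 (l = 1/(258062*(-1/284323)) = 1/(-258062/284323) = -284323/258062 ≈ -1.1018)
1/(A(-851, -933) + (l - 1*(-231942))) = 1/(328 + (-284323/258062 - 1*(-231942))) = 1/(328 + (-284323/258062 + 231942)) = 1/(328 + 59855132081/258062) = 1/(59939776417/258062) = 258062/59939776417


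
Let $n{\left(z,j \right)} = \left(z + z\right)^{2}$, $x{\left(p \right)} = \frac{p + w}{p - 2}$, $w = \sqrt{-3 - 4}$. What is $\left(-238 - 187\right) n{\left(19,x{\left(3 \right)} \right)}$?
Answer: $-613700$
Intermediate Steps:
$w = i \sqrt{7}$ ($w = \sqrt{-7} = i \sqrt{7} \approx 2.6458 i$)
$x{\left(p \right)} = \frac{p + i \sqrt{7}}{-2 + p}$ ($x{\left(p \right)} = \frac{p + i \sqrt{7}}{p - 2} = \frac{p + i \sqrt{7}}{-2 + p}$)
$n{\left(z,j \right)} = 4 z^{2}$ ($n{\left(z,j \right)} = \left(2 z\right)^{2} = 4 z^{2}$)
$\left(-238 - 187\right) n{\left(19,x{\left(3 \right)} \right)} = \left(-238 - 187\right) 4 \cdot 19^{2} = - 425 \cdot 4 \cdot 361 = \left(-425\right) 1444 = -613700$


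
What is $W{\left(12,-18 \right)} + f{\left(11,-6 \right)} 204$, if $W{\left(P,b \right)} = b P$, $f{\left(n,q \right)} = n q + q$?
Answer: $-14904$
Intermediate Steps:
$f{\left(n,q \right)} = q + n q$
$W{\left(P,b \right)} = P b$
$W{\left(12,-18 \right)} + f{\left(11,-6 \right)} 204 = 12 \left(-18\right) + - 6 \left(1 + 11\right) 204 = -216 + \left(-6\right) 12 \cdot 204 = -216 - 14688 = -14904$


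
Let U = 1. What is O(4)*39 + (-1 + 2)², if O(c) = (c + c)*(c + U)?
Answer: 1561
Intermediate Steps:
O(c) = 2*c*(1 + c) (O(c) = (c + c)*(c + 1) = (2*c)*(1 + c) = 2*c*(1 + c))
O(4)*39 + (-1 + 2)² = (2*4*(1 + 4))*39 + (-1 + 2)² = (2*4*5)*39 + 1² = 40*39 + 1 = 1560 + 1 = 1561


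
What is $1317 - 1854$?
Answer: $-537$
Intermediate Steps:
$1317 - 1854 = -537$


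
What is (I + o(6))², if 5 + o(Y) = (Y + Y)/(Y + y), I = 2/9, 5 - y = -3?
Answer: 61009/3969 ≈ 15.371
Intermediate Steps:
y = 8 (y = 5 - 1*(-3) = 5 + 3 = 8)
I = 2/9 (I = 2*(⅑) = 2/9 ≈ 0.22222)
o(Y) = -5 + 2*Y/(8 + Y) (o(Y) = -5 + (Y + Y)/(Y + 8) = -5 + (2*Y)/(8 + Y) = -5 + 2*Y/(8 + Y))
(I + o(6))² = (2/9 + (-40 - 3*6)/(8 + 6))² = (2/9 + (-40 - 18)/14)² = (2/9 + (1/14)*(-58))² = (2/9 - 29/7)² = (-247/63)² = 61009/3969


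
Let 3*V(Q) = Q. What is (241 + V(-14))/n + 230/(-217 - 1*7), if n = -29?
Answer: -89413/9744 ≈ -9.1762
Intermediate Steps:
V(Q) = Q/3
(241 + V(-14))/n + 230/(-217 - 1*7) = (241 + (⅓)*(-14))/(-29) + 230/(-217 - 1*7) = (241 - 14/3)*(-1/29) + 230/(-217 - 7) = (709/3)*(-1/29) + 230/(-224) = -709/87 + 230*(-1/224) = -709/87 - 115/112 = -89413/9744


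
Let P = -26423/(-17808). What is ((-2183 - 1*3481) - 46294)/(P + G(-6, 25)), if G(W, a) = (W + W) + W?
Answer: 925268064/294121 ≈ 3145.9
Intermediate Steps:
P = 26423/17808 (P = -26423*(-1/17808) = 26423/17808 ≈ 1.4838)
G(W, a) = 3*W (G(W, a) = 2*W + W = 3*W)
((-2183 - 1*3481) - 46294)/(P + G(-6, 25)) = ((-2183 - 1*3481) - 46294)/(26423/17808 + 3*(-6)) = ((-2183 - 3481) - 46294)/(26423/17808 - 18) = (-5664 - 46294)/(-294121/17808) = -51958*(-17808/294121) = 925268064/294121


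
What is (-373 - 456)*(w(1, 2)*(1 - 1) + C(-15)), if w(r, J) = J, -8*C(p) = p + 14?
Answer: -829/8 ≈ -103.63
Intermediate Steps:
C(p) = -7/4 - p/8 (C(p) = -(p + 14)/8 = -(14 + p)/8 = -7/4 - p/8)
(-373 - 456)*(w(1, 2)*(1 - 1) + C(-15)) = (-373 - 456)*(2*(1 - 1) + (-7/4 - 1/8*(-15))) = -829*(2*0 + (-7/4 + 15/8)) = -829*(0 + 1/8) = -829*1/8 = -829/8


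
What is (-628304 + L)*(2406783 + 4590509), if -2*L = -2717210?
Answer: 5110129344892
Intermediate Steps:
L = 1358605 (L = -1/2*(-2717210) = 1358605)
(-628304 + L)*(2406783 + 4590509) = (-628304 + 1358605)*(2406783 + 4590509) = 730301*6997292 = 5110129344892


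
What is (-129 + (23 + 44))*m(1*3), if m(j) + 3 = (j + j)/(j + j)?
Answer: 124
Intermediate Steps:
m(j) = -2 (m(j) = -3 + (j + j)/(j + j) = -3 + (2*j)/((2*j)) = -3 + (2*j)*(1/(2*j)) = -3 + 1 = -2)
(-129 + (23 + 44))*m(1*3) = (-129 + (23 + 44))*(-2) = (-129 + 67)*(-2) = -62*(-2) = 124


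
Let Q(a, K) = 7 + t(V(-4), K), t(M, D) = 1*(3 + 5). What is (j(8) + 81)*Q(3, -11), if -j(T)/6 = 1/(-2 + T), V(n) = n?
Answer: 1200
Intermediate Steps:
t(M, D) = 8 (t(M, D) = 1*8 = 8)
Q(a, K) = 15 (Q(a, K) = 7 + 8 = 15)
j(T) = -6/(-2 + T)
(j(8) + 81)*Q(3, -11) = (-6/(-2 + 8) + 81)*15 = (-6/6 + 81)*15 = (-6*⅙ + 81)*15 = (-1 + 81)*15 = 80*15 = 1200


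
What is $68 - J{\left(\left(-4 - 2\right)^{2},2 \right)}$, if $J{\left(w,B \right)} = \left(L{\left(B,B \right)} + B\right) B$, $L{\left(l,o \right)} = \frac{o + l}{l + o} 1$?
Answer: $62$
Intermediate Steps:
$L{\left(l,o \right)} = 1$ ($L{\left(l,o \right)} = \frac{l + o}{l + o} 1 = 1 \cdot 1 = 1$)
$J{\left(w,B \right)} = B \left(1 + B\right)$ ($J{\left(w,B \right)} = \left(1 + B\right) B = B \left(1 + B\right)$)
$68 - J{\left(\left(-4 - 2\right)^{2},2 \right)} = 68 - 2 \left(1 + 2\right) = 68 - 2 \cdot 3 = 68 - 6 = 62$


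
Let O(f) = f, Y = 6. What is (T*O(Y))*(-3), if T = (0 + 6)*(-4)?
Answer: 432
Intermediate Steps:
T = -24 (T = 6*(-4) = -24)
(T*O(Y))*(-3) = -24*6*(-3) = -144*(-3) = 432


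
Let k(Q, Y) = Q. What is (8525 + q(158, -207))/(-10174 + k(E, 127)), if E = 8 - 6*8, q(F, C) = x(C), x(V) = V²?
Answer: -25687/5107 ≈ -5.0298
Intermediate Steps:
q(F, C) = C²
E = -40 (E = 8 - 48 = -40)
(8525 + q(158, -207))/(-10174 + k(E, 127)) = (8525 + (-207)²)/(-10174 - 40) = (8525 + 42849)/(-10214) = 51374*(-1/10214) = -25687/5107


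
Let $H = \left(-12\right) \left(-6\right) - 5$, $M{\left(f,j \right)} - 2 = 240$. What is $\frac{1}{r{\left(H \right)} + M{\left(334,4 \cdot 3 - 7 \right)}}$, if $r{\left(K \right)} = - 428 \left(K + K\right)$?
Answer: $- \frac{1}{57110} \approx -1.751 \cdot 10^{-5}$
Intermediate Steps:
$M{\left(f,j \right)} = 242$ ($M{\left(f,j \right)} = 2 + 240 = 242$)
$H = 67$ ($H = 72 - 5 = 67$)
$r{\left(K \right)} = - 856 K$ ($r{\left(K \right)} = - 428 \cdot 2 K = - 856 K$)
$\frac{1}{r{\left(H \right)} + M{\left(334,4 \cdot 3 - 7 \right)}} = \frac{1}{\left(-856\right) 67 + 242} = \frac{1}{-57352 + 242} = \frac{1}{-57110} = - \frac{1}{57110}$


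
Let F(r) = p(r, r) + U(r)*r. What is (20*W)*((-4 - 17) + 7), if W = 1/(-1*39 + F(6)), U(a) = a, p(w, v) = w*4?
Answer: -40/3 ≈ -13.333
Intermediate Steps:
p(w, v) = 4*w
F(r) = r² + 4*r (F(r) = 4*r + r*r = 4*r + r² = r² + 4*r)
W = 1/21 (W = 1/(-1*39 + 6*(4 + 6)) = 1/(-39 + 6*10) = 1/(-39 + 60) = 1/21 ≈ 0.047619)
(20*W)*((-4 - 17) + 7) = (20*(1/21))*((-4 - 17) + 7) = 20*(-21 + 7)/21 = (20/21)*(-14) = -40/3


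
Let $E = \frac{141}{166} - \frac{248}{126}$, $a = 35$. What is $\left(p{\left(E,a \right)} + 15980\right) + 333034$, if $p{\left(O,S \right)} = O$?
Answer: $\frac{3649976711}{10458} \approx 3.4901 \cdot 10^{5}$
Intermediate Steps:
$E = - \frac{11701}{10458}$ ($E = 141 \cdot \frac{1}{166} - \frac{124}{63} = \frac{141}{166} - \frac{124}{63} = - \frac{11701}{10458} \approx -1.1189$)
$\left(p{\left(E,a \right)} + 15980\right) + 333034 = \left(- \frac{11701}{10458} + 15980\right) + 333034 = \frac{167107139}{10458} + 333034 = \frac{3649976711}{10458}$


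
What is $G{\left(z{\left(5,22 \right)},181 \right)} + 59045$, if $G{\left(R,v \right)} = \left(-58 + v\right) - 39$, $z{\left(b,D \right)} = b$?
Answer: $59129$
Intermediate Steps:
$G{\left(R,v \right)} = -97 + v$
$G{\left(z{\left(5,22 \right)},181 \right)} + 59045 = \left(-97 + 181\right) + 59045 = 84 + 59045 = 59129$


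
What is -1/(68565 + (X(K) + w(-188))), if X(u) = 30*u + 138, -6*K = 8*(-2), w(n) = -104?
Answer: -1/68679 ≈ -1.4560e-5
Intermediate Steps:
K = 8/3 (K = -4*(-2)/3 = -⅙*(-16) = 8/3 ≈ 2.6667)
X(u) = 138 + 30*u
-1/(68565 + (X(K) + w(-188))) = -1/(68565 + ((138 + 30*(8/3)) - 104)) = -1/(68565 + ((138 + 80) - 104)) = -1/(68565 + (218 - 104)) = -1/(68565 + 114) = -1/68679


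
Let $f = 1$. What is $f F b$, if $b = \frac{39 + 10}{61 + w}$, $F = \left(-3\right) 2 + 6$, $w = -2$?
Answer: $0$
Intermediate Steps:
$F = 0$ ($F = -6 + 6 = 0$)
$b = \frac{49}{59}$ ($b = \frac{39 + 10}{61 - 2} = \frac{49}{59} \approx 0.83051$)
$f F b = 1 \cdot 0 \cdot \frac{49}{59} = 0 \cdot \frac{49}{59} = 0$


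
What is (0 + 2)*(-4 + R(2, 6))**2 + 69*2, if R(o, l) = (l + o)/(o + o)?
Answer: 146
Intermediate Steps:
R(o, l) = (l + o)/(2*o) (R(o, l) = (l + o)/((2*o)) = (l + o)*(1/(2*o)) = (l + o)/(2*o))
(0 + 2)*(-4 + R(2, 6))**2 + 69*2 = (0 + 2)*(-4 + (1/2)*(6 + 2)/2)**2 + 69*2 = 2*(-4 + (1/2)*(1/2)*8)**2 + 138 = 2*(-4 + 2)**2 + 138 = 2*(-2)**2 + 138 = 2*4 + 138 = 8 + 138 = 146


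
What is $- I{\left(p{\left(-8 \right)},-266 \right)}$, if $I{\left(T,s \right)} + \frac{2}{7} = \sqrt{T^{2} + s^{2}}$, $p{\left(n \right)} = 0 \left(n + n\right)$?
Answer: $- \frac{1860}{7} \approx -265.71$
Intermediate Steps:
$p{\left(n \right)} = 0$ ($p{\left(n \right)} = 0 \cdot 2 n = 0$)
$I{\left(T,s \right)} = - \frac{2}{7} + \sqrt{T^{2} + s^{2}}$
$- I{\left(p{\left(-8 \right)},-266 \right)} = - (- \frac{2}{7} + \sqrt{0^{2} + \left(-266\right)^{2}}) = - (- \frac{2}{7} + \sqrt{0 + 70756}) = - (- \frac{2}{7} + \sqrt{70756}) = - (- \frac{2}{7} + 266) = \left(-1\right) \frac{1860}{7} = - \frac{1860}{7}$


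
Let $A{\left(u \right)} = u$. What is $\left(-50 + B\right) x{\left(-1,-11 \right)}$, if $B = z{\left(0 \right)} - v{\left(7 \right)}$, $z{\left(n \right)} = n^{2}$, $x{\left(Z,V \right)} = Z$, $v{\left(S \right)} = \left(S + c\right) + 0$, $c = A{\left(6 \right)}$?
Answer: $63$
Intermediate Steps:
$c = 6$
$v{\left(S \right)} = 6 + S$ ($v{\left(S \right)} = \left(S + 6\right) + 0 = \left(6 + S\right) + 0 = 6 + S$)
$B = -13$ ($B = 0^{2} - \left(6 + 7\right) = 0 - 13 = -13$)
$\left(-50 + B\right) x{\left(-1,-11 \right)} = \left(-50 - 13\right) \left(-1\right) = \left(-63\right) \left(-1\right) = 63$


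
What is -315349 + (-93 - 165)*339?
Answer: -402811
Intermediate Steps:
-315349 + (-93 - 165)*339 = -315349 - 258*339 = -315349 - 87462 = -402811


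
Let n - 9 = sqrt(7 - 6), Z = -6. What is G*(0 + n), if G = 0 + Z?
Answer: -60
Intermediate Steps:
G = -6 (G = 0 - 6 = -6)
n = 10 (n = 9 + sqrt(7 - 6) = 9 + sqrt(1) = 9 + 1 = 10)
G*(0 + n) = -6*(0 + 10) = -6*10 = -60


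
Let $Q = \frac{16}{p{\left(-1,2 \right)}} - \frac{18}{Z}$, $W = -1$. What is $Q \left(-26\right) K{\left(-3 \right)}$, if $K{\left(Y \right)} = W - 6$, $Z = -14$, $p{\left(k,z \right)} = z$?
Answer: $1690$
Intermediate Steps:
$K{\left(Y \right)} = -7$ ($K{\left(Y \right)} = -1 - 6 = -7$)
$Q = \frac{65}{7}$ ($Q = \frac{16}{2} - \frac{18}{-14} = 16 \cdot \frac{1}{2} - - \frac{9}{7} = 8 + \frac{9}{7} = \frac{65}{7} \approx 9.2857$)
$Q \left(-26\right) K{\left(-3 \right)} = \frac{65}{7} \left(-26\right) \left(-7\right) = \left(- \frac{1690}{7}\right) \left(-7\right) = 1690$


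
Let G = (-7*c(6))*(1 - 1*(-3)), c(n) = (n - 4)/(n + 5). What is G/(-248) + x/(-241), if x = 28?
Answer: -7861/82181 ≈ -0.095655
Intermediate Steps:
c(n) = (-4 + n)/(5 + n)
G = -56/11 (G = (-7*(-4 + 6)/(5 + 6))*(1 - 1*(-3)) = (-7*2/11)*(1 + 3) = -7*2/11*4 = -14/11*4 = -56/11 ≈ -5.0909)
G/(-248) + x/(-241) = -56/11/(-248) + 28/(-241) = -56/11*(-1/248) + 28*(-1/241) = 7/341 - 28/241 = -7861/82181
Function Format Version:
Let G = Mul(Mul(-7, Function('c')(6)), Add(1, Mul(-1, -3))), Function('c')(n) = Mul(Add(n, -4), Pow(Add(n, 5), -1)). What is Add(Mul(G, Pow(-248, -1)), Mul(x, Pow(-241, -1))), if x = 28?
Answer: Rational(-7861, 82181) ≈ -0.095655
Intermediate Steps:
Function('c')(n) = Mul(Pow(Add(5, n), -1), Add(-4, n)) (Function('c')(n) = Mul(Add(-4, n), Pow(Add(5, n), -1)) = Mul(Pow(Add(5, n), -1), Add(-4, n)))
G = Rational(-56, 11) (G = Mul(Mul(-7, Mul(Pow(Add(5, 6), -1), Add(-4, 6))), Add(1, Mul(-1, -3))) = Mul(Mul(-7, Mul(Pow(11, -1), 2)), Add(1, 3)) = Mul(Mul(-7, Mul(Rational(1, 11), 2)), 4) = Mul(Mul(-7, Rational(2, 11)), 4) = Mul(Rational(-14, 11), 4) = Rational(-56, 11) ≈ -5.0909)
Add(Mul(G, Pow(-248, -1)), Mul(x, Pow(-241, -1))) = Add(Mul(Rational(-56, 11), Pow(-248, -1)), Mul(28, Pow(-241, -1))) = Add(Mul(Rational(-56, 11), Rational(-1, 248)), Mul(28, Rational(-1, 241))) = Add(Rational(7, 341), Rational(-28, 241)) = Rational(-7861, 82181)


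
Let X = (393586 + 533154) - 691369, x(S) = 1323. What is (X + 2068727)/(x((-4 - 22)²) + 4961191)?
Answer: 1152049/2481257 ≈ 0.46430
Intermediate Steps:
X = 235371 (X = 926740 - 691369 = 235371)
(X + 2068727)/(x((-4 - 22)²) + 4961191) = (235371 + 2068727)/(1323 + 4961191) = 2304098/4962514 = 2304098*(1/4962514) = 1152049/2481257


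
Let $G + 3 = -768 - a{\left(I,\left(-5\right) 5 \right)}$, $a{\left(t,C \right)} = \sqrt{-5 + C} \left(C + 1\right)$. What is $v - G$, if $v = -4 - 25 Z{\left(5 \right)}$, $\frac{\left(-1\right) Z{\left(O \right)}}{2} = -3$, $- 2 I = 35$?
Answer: $617 - 24 i \sqrt{30} \approx 617.0 - 131.45 i$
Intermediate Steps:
$I = - \frac{35}{2}$ ($I = \left(- \frac{1}{2}\right) 35 = - \frac{35}{2} \approx -17.5$)
$Z{\left(O \right)} = 6$ ($Z{\left(O \right)} = \left(-2\right) \left(-3\right) = 6$)
$a{\left(t,C \right)} = \sqrt{-5 + C} \left(1 + C\right)$
$v = -154$ ($v = -4 - 150 = -154$)
$G = -771 + 24 i \sqrt{30}$ ($G = -3 - \left(768 + \sqrt{-5 - 25} \left(1 - 25\right)\right) = -3 - \left(768 + \sqrt{-30} \left(-24\right)\right) = -3 - \left(768 + i \sqrt{30} \left(-24\right)\right) = -3 - \left(768 - 24 i \sqrt{30}\right) = -771 + 24 i \sqrt{30} \approx -771.0 + 131.45 i$)
$v - G = -154 - \left(-771 + 24 i \sqrt{30}\right) = -154 + \left(771 - 24 i \sqrt{30}\right) = 617 - 24 i \sqrt{30}$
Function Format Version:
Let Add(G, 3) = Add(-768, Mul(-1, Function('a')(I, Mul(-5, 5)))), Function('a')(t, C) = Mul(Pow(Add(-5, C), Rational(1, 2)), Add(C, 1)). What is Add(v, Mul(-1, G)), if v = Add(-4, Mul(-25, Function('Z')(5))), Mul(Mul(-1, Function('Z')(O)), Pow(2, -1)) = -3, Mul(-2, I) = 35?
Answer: Add(617, Mul(-24, I, Pow(30, Rational(1, 2)))) ≈ Add(617.00, Mul(-131.45, I))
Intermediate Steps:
I = Rational(-35, 2) (I = Mul(Rational(-1, 2), 35) = Rational(-35, 2) ≈ -17.500)
Function('Z')(O) = 6 (Function('Z')(O) = Mul(-2, -3) = 6)
Function('a')(t, C) = Mul(Pow(Add(-5, C), Rational(1, 2)), Add(1, C))
v = -154 (v = Add(-4, Mul(-25, 6)) = Add(-4, -150) = -154)
G = Add(-771, Mul(24, I, Pow(30, Rational(1, 2)))) (G = Add(-3, Add(-768, Mul(-1, Mul(Pow(Add(-5, Mul(-5, 5)), Rational(1, 2)), Add(1, Mul(-5, 5)))))) = Add(-3, Add(-768, Mul(-1, Mul(Pow(Add(-5, -25), Rational(1, 2)), Add(1, -25))))) = Add(-3, Add(-768, Mul(-1, Mul(Pow(-30, Rational(1, 2)), -24)))) = Add(-3, Add(-768, Mul(-1, Mul(Mul(I, Pow(30, Rational(1, 2))), -24)))) = Add(-3, Add(-768, Mul(-1, Mul(-24, I, Pow(30, Rational(1, 2)))))) = Add(-3, Add(-768, Mul(24, I, Pow(30, Rational(1, 2))))) = Add(-771, Mul(24, I, Pow(30, Rational(1, 2)))) ≈ Add(-771.00, Mul(131.45, I)))
Add(v, Mul(-1, G)) = Add(-154, Mul(-1, Add(-771, Mul(24, I, Pow(30, Rational(1, 2)))))) = Add(-154, Add(771, Mul(-24, I, Pow(30, Rational(1, 2))))) = Add(617, Mul(-24, I, Pow(30, Rational(1, 2))))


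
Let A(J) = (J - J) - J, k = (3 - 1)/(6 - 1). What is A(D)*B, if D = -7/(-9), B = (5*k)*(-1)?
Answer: 14/9 ≈ 1.5556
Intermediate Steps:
k = ⅖ (k = 2/5 = 2*(⅕) = ⅖ ≈ 0.40000)
B = -2 (B = (5*(⅖))*(-1) = 2*(-1) = -2)
D = 7/9 (D = -7*(-⅑) = 7/9 ≈ 0.77778)
A(J) = -J (A(J) = 0 - J = -J)
A(D)*B = -1*7/9*(-2) = -7/9*(-2) = 14/9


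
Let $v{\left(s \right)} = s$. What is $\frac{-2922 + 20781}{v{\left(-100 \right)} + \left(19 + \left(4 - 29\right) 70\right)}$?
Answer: $- \frac{17859}{1831} \approx -9.7537$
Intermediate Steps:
$\frac{-2922 + 20781}{v{\left(-100 \right)} + \left(19 + \left(4 - 29\right) 70\right)} = \frac{-2922 + 20781}{-100 + \left(19 + \left(4 - 29\right) 70\right)} = \frac{17859}{-100 + \left(19 - 1750\right)} = \frac{17859}{-100 - 1731} = \frac{17859}{-1831} = 17859 \left(- \frac{1}{1831}\right) = - \frac{17859}{1831}$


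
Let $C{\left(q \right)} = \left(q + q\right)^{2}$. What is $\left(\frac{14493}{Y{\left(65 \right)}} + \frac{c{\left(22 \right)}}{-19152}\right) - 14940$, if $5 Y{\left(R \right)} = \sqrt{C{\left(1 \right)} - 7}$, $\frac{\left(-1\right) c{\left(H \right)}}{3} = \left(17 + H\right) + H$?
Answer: $- \frac{95376899}{6384} - 24155 i \sqrt{3} \approx -14940.0 - 41838.0 i$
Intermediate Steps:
$C{\left(q \right)} = 4 q^{2}$ ($C{\left(q \right)} = \left(2 q\right)^{2} = 4 q^{2}$)
$c{\left(H \right)} = -51 - 6 H$ ($c{\left(H \right)} = - 3 \left(\left(17 + H\right) + H\right) = - 3 \left(17 + 2 H\right) = -51 - 6 H$)
$Y{\left(R \right)} = \frac{i \sqrt{3}}{5}$ ($Y{\left(R \right)} = \frac{\sqrt{4 \cdot 1^{2} - 7}}{5} = \frac{\sqrt{4 \cdot 1 - 7}}{5} = \frac{\sqrt{4 - 7}}{5} = \frac{\sqrt{-3}}{5} = \frac{i \sqrt{3}}{5}$)
$\left(\frac{14493}{Y{\left(65 \right)}} + \frac{c{\left(22 \right)}}{-19152}\right) - 14940 = \left(\frac{14493}{\frac{1}{5} i \sqrt{3}} + \frac{-51 - 132}{-19152}\right) - 14940 = \left(14493 \left(- \frac{5 i \sqrt{3}}{3}\right) + \left(-51 - 132\right) \left(- \frac{1}{19152}\right)\right) - 14940 = \left(- 24155 i \sqrt{3} - - \frac{61}{6384}\right) - 14940 = \left(- 24155 i \sqrt{3} + \frac{61}{6384}\right) - 14940 = \left(\frac{61}{6384} - 24155 i \sqrt{3}\right) - 14940 = - \frac{95376899}{6384} - 24155 i \sqrt{3}$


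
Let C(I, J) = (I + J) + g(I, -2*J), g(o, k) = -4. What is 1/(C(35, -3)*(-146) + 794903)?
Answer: 1/790815 ≈ 1.2645e-6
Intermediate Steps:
C(I, J) = -4 + I + J (C(I, J) = (I + J) - 4 = -4 + I + J)
1/(C(35, -3)*(-146) + 794903) = 1/((-4 + 35 - 3)*(-146) + 794903) = 1/(28*(-146) + 794903) = 1/(-4088 + 794903) = 1/790815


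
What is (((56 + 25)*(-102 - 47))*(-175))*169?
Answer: 356940675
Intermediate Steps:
(((56 + 25)*(-102 - 47))*(-175))*169 = ((81*(-149))*(-175))*169 = -12069*(-175)*169 = 2112075*169 = 356940675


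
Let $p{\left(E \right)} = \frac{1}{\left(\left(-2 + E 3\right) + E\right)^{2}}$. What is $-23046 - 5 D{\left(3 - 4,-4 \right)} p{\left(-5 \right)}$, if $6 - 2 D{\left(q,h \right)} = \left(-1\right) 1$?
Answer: $- \frac{22308563}{968} \approx -23046.0$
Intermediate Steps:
$p{\left(E \right)} = \frac{1}{\left(-2 + 4 E\right)^{2}}$ ($p{\left(E \right)} = \frac{1}{\left(\left(-2 + 3 E\right) + E\right)^{2}} = \frac{1}{\left(-2 + 4 E\right)^{2}}$)
$D{\left(q,h \right)} = \frac{7}{2}$ ($D{\left(q,h \right)} = 3 - \frac{\left(-1\right) 1}{2} = 3 - - \frac{1}{2} = 3 + \frac{1}{2} = \frac{7}{2}$)
$-23046 - 5 D{\left(3 - 4,-4 \right)} p{\left(-5 \right)} = -23046 - 5 \cdot \frac{7}{2} \frac{1}{4 \left(-1 + 2 \left(-5\right)\right)^{2}} = -23046 - \frac{35 \frac{1}{4 \left(-1 - 10\right)^{2}}}{2} = -23046 - \frac{35 \frac{1}{4 \cdot 121}}{2} = -23046 - \frac{35 \cdot \frac{1}{4} \cdot \frac{1}{121}}{2} = -23046 - \frac{35}{2} \cdot \frac{1}{484} = -23046 - \frac{35}{968} = - \frac{22308563}{968}$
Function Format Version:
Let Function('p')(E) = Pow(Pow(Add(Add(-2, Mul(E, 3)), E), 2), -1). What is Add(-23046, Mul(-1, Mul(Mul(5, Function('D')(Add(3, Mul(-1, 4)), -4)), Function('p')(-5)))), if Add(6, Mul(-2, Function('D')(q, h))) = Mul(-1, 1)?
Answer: Rational(-22308563, 968) ≈ -23046.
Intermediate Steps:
Function('p')(E) = Pow(Add(-2, Mul(4, E)), -2) (Function('p')(E) = Pow(Pow(Add(Add(-2, Mul(3, E)), E), 2), -1) = Pow(Pow(Add(-2, Mul(4, E)), 2), -1) = Pow(Add(-2, Mul(4, E)), -2))
Function('D')(q, h) = Rational(7, 2) (Function('D')(q, h) = Add(3, Mul(Rational(-1, 2), Mul(-1, 1))) = Add(3, Mul(Rational(-1, 2), -1)) = Add(3, Rational(1, 2)) = Rational(7, 2))
Add(-23046, Mul(-1, Mul(Mul(5, Function('D')(Add(3, Mul(-1, 4)), -4)), Function('p')(-5)))) = Add(-23046, Mul(-1, Mul(Mul(5, Rational(7, 2)), Mul(Rational(1, 4), Pow(Add(-1, Mul(2, -5)), -2))))) = Add(-23046, Mul(-1, Mul(Rational(35, 2), Mul(Rational(1, 4), Pow(Add(-1, -10), -2))))) = Add(-23046, Mul(-1, Mul(Rational(35, 2), Mul(Rational(1, 4), Pow(-11, -2))))) = Add(-23046, Mul(-1, Mul(Rational(35, 2), Mul(Rational(1, 4), Rational(1, 121))))) = Add(-23046, Mul(-1, Mul(Rational(35, 2), Rational(1, 484)))) = Add(-23046, Mul(-1, Rational(35, 968))) = Add(-23046, Rational(-35, 968)) = Rational(-22308563, 968)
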